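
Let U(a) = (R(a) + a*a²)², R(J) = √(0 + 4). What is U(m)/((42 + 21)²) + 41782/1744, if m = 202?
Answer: 6582371710797731/384552 ≈ 1.7117e+10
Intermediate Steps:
R(J) = 2 (R(J) = √4 = 2)
U(a) = (2 + a³)² (U(a) = (2 + a*a²)² = (2 + a³)²)
U(m)/((42 + 21)²) + 41782/1744 = (2 + 202³)²/((42 + 21)²) + 41782/1744 = (2 + 8242408)²/(63²) + 41782*(1/1744) = 8242410²/3969 + 20891/872 = 67937322608100*(1/3969) + 20891/872 = 7548591400900/441 + 20891/872 = 6582371710797731/384552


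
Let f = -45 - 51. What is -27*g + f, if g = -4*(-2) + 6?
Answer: -474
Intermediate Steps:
g = 14 (g = 8 + 6 = 14)
f = -96
-27*g + f = -27*14 - 96 = -378 - 96 = -474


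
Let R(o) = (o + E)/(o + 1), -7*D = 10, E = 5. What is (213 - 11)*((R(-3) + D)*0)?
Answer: 0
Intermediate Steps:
D = -10/7 (D = -⅐*10 = -10/7 ≈ -1.4286)
R(o) = (5 + o)/(1 + o) (R(o) = (o + 5)/(o + 1) = (5 + o)/(1 + o))
(213 - 11)*((R(-3) + D)*0) = (213 - 11)*(((5 - 3)/(1 - 3) - 10/7)*0) = 202*((2/(-2) - 10/7)*0) = 202*((-½*2 - 10/7)*0) = 202*((-1 - 10/7)*0) = 202*(-17/7*0) = 202*0 = 0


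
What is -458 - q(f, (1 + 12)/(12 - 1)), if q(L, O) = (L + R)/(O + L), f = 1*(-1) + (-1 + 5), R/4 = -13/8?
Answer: -42059/92 ≈ -457.16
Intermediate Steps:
R = -13/2 (R = 4*(-13/8) = -13/2 ≈ -6.5000)
f = 3 (f = -1 + 4 = 3)
q(L, O) = (-13/2 + L)/(L + O) (q(L, O) = (L - 13/2)/(O + L) = (-13/2 + L)/(L + O))
-458 - q(f, (1 + 12)/(12 - 1)) = -458 - (-13/2 + 3)/(3 + (1 + 12)/(12 - 1)) = -458 - (-7)/((3 + 13/11)*2) = -458 - (-7)/(46/11*2) = -458 - 11*(-7)/(46*2) = -458 - 1*(-77/92) = -458 + 77/92 = -42059/92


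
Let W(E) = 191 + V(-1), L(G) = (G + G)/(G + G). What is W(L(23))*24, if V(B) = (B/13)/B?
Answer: 59616/13 ≈ 4585.8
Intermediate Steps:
V(B) = 1/13 (V(B) = (B*(1/13))/B = (B/13)/B = 1/13)
L(G) = 1 (L(G) = (2*G)/((2*G)) = (2*G)*(1/(2*G)) = 1)
W(E) = 2484/13 (W(E) = 191 + 1/13 = 2484/13)
W(L(23))*24 = (2484/13)*24 = 59616/13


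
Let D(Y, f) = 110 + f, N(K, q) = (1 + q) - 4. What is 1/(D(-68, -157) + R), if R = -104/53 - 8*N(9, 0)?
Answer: -53/1323 ≈ -0.040060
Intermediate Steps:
N(K, q) = -3 + q
R = 1168/53 (R = -104/53 - 8*(-3 + 0) = -104*1/53 - 8*(-3) = -104/53 + 24 = 1168/53 ≈ 22.038)
1/(D(-68, -157) + R) = 1/((110 - 157) + 1168/53) = 1/(-47 + 1168/53) = 1/(-1323/53) = -53/1323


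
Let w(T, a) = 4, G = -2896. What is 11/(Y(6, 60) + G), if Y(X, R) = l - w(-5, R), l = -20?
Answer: -11/2920 ≈ -0.0037671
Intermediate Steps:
Y(X, R) = -24 (Y(X, R) = -20 - 1*4 = -20 - 4 = -24)
11/(Y(6, 60) + G) = 11/(-24 - 2896) = 11/(-2920) = 11*(-1/2920) = -11/2920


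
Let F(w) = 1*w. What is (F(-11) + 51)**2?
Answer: 1600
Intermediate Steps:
F(w) = w
(F(-11) + 51)**2 = (-11 + 51)**2 = 40**2 = 1600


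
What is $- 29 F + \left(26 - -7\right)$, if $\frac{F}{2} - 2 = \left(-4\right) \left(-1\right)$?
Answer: $-315$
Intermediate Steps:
$F = 12$ ($F = 4 + 2 \left(\left(-4\right) \left(-1\right)\right) = 4 + 2 \cdot 4 = 4 + 8 = 12$)
$- 29 F + \left(26 - -7\right) = \left(-29\right) 12 + \left(26 - -7\right) = -348 + \left(26 + 7\right) = -348 + 33 = -315$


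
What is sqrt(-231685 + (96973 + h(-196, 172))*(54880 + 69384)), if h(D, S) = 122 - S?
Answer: sqrt(12043807987) ≈ 1.0974e+5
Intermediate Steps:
sqrt(-231685 + (96973 + h(-196, 172))*(54880 + 69384)) = sqrt(-231685 + (96973 + (122 - 1*172))*(54880 + 69384)) = sqrt(-231685 + (96973 + (122 - 172))*124264) = sqrt(-231685 + (96973 - 50)*124264) = sqrt(-231685 + 96923*124264) = sqrt(-231685 + 12044039672) = sqrt(12043807987)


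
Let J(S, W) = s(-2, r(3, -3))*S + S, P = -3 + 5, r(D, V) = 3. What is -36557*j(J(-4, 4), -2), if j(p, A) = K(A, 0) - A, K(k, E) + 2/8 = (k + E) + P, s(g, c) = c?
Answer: -255899/4 ≈ -63975.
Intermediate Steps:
P = 2
J(S, W) = 4*S (J(S, W) = 3*S + S = 4*S)
K(k, E) = 7/4 + E + k (K(k, E) = -¼ + ((k + E) + 2) = -¼ + ((E + k) + 2) = -¼ + (2 + E + k) = 7/4 + E + k)
j(p, A) = 7/4 (j(p, A) = (7/4 + 0 + A) - A = (7/4 + A) - A = 7/4)
-36557*j(J(-4, 4), -2) = -36557*7/4 = -255899/4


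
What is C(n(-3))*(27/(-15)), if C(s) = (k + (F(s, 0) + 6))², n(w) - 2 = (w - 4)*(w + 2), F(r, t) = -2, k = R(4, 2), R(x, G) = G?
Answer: -324/5 ≈ -64.800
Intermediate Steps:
k = 2
n(w) = 2 + (-4 + w)*(2 + w) (n(w) = 2 + (w - 4)*(w + 2) = 2 + (-4 + w)*(2 + w))
C(s) = 36 (C(s) = (2 + (-2 + 6))² = (2 + 4)² = 6² = 36)
C(n(-3))*(27/(-15)) = 36*(27/(-15)) = 36*(27*(-1/15)) = 36*(-9/5) = -324/5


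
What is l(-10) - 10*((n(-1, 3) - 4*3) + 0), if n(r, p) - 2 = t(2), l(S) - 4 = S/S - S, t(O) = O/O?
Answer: 105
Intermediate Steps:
t(O) = 1
l(S) = 5 - S (l(S) = 4 + (S/S - S) = 4 + (1 - S) = 5 - S)
n(r, p) = 3 (n(r, p) = 2 + 1 = 3)
l(-10) - 10*((n(-1, 3) - 4*3) + 0) = (5 - 1*(-10)) - 10*((3 - 4*3) + 0) = (5 + 10) - 10*((3 - 12) + 0) = 15 - 10*(-9 + 0) = 15 - 10*(-9) = 15 + 90 = 105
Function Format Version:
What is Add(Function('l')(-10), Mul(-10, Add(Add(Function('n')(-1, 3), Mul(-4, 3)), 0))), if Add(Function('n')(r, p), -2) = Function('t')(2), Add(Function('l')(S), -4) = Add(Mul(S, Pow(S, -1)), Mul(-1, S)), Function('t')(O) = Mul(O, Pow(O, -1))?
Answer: 105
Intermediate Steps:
Function('t')(O) = 1
Function('l')(S) = Add(5, Mul(-1, S)) (Function('l')(S) = Add(4, Add(Mul(S, Pow(S, -1)), Mul(-1, S))) = Add(4, Add(1, Mul(-1, S))) = Add(5, Mul(-1, S)))
Function('n')(r, p) = 3 (Function('n')(r, p) = Add(2, 1) = 3)
Add(Function('l')(-10), Mul(-10, Add(Add(Function('n')(-1, 3), Mul(-4, 3)), 0))) = Add(Add(5, Mul(-1, -10)), Mul(-10, Add(Add(3, Mul(-4, 3)), 0))) = Add(Add(5, 10), Mul(-10, Add(Add(3, -12), 0))) = Add(15, Mul(-10, Add(-9, 0))) = Add(15, Mul(-10, -9)) = Add(15, 90) = 105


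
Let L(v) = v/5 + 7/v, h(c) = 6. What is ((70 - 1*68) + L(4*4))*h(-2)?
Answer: 1353/40 ≈ 33.825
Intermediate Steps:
L(v) = 7/v + v/5 (L(v) = v*(1/5) + 7/v = v/5 + 7/v = 7/v + v/5)
((70 - 1*68) + L(4*4))*h(-2) = ((70 - 1*68) + (7/((4*4)) + (4*4)/5))*6 = ((70 - 68) + (7/16 + (1/5)*16))*6 = (2 + (7*(1/16) + 16/5))*6 = (2 + (7/16 + 16/5))*6 = (2 + 291/80)*6 = (451/80)*6 = 1353/40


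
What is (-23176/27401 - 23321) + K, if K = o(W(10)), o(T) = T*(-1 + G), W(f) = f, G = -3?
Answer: -640137937/27401 ≈ -23362.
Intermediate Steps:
o(T) = -4*T (o(T) = T*(-1 - 3) = T*(-4) = -4*T)
K = -40 (K = -4*10 = -40)
(-23176/27401 - 23321) + K = (-23176/27401 - 23321) - 40 = -639041897/27401 - 40 = -640137937/27401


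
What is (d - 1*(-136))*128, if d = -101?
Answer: 4480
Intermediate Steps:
(d - 1*(-136))*128 = (-101 - 1*(-136))*128 = (-101 + 136)*128 = 35*128 = 4480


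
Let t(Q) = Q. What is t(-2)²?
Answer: 4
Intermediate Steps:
t(-2)² = (-2)² = 4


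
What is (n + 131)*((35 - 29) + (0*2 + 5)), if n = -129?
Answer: 22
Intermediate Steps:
(n + 131)*((35 - 29) + (0*2 + 5)) = (-129 + 131)*((35 - 29) + (0*2 + 5)) = 2*(6 + (0 + 5)) = 2*(6 + 5) = 2*11 = 22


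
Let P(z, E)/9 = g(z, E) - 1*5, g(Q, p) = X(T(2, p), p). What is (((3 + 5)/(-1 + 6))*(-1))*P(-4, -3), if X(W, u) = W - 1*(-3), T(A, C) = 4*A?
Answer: -432/5 ≈ -86.400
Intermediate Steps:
X(W, u) = 3 + W (X(W, u) = W + 3 = 3 + W)
g(Q, p) = 11 (g(Q, p) = 3 + 4*2 = 3 + 8 = 11)
P(z, E) = 54 (P(z, E) = 9*(11 - 1*5) = 9*(11 - 5) = 9*6 = 54)
(((3 + 5)/(-1 + 6))*(-1))*P(-4, -3) = (((3 + 5)/(-1 + 6))*(-1))*54 = ((8/5)*(-1))*54 = -8/5*54 = -432/5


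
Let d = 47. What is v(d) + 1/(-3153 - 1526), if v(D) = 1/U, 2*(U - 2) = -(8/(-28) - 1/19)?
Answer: 1244037/2699783 ≈ 0.46079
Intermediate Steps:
U = 577/266 (U = 2 + (-(8/(-28) - 1/19))/2 = 2 + (-(8*(-1/28) - 1*1/19))/2 = 2 + (-(-2/7 - 1/19))/2 = 2 + (-1*(-45/133))/2 = 2 + (½)*(45/133) = 2 + 45/266 = 577/266 ≈ 2.1692)
v(D) = 266/577 (v(D) = 1/(577/266) = 266/577)
v(d) + 1/(-3153 - 1526) = 266/577 + 1/(-3153 - 1526) = 266/577 + 1/(-4679) = 266/577 - 1/4679 = 1244037/2699783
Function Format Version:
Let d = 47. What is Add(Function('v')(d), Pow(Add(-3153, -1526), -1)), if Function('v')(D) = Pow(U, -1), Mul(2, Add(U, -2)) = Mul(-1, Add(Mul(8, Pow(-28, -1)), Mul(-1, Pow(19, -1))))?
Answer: Rational(1244037, 2699783) ≈ 0.46079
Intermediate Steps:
U = Rational(577, 266) (U = Add(2, Mul(Rational(1, 2), Mul(-1, Add(Mul(8, Pow(-28, -1)), Mul(-1, Pow(19, -1)))))) = Add(2, Mul(Rational(1, 2), Mul(-1, Add(Mul(8, Rational(-1, 28)), Mul(-1, Rational(1, 19)))))) = Add(2, Mul(Rational(1, 2), Mul(-1, Add(Rational(-2, 7), Rational(-1, 19))))) = Add(2, Mul(Rational(1, 2), Mul(-1, Rational(-45, 133)))) = Add(2, Mul(Rational(1, 2), Rational(45, 133))) = Add(2, Rational(45, 266)) = Rational(577, 266) ≈ 2.1692)
Function('v')(D) = Rational(266, 577) (Function('v')(D) = Pow(Rational(577, 266), -1) = Rational(266, 577))
Add(Function('v')(d), Pow(Add(-3153, -1526), -1)) = Add(Rational(266, 577), Pow(Add(-3153, -1526), -1)) = Add(Rational(266, 577), Pow(-4679, -1)) = Add(Rational(266, 577), Rational(-1, 4679)) = Rational(1244037, 2699783)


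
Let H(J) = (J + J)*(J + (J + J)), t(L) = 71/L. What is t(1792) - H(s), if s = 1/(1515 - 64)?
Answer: 149472719/3772878592 ≈ 0.039618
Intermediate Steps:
s = 1/1451 ≈ 0.00068918
H(J) = 6*J**2 (H(J) = (2*J)*(J + 2*J) = (2*J)*(3*J) = 6*J**2)
t(1792) - H(s) = 71/1792 - 6*(1/1451)**2 = 71*(1/1792) - 6/2105401 = 71/1792 - 1*6/2105401 = 71/1792 - 6/2105401 = 149472719/3772878592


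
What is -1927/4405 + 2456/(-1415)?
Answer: -2709077/1246615 ≈ -2.1731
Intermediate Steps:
-1927/4405 + 2456/(-1415) = -1927*1/4405 + 2456*(-1/1415) = -1927/4405 - 2456/1415 = -2709077/1246615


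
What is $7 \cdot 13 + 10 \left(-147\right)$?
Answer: $-1379$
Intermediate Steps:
$7 \cdot 13 + 10 \left(-147\right) = 91 - 1470 = -1379$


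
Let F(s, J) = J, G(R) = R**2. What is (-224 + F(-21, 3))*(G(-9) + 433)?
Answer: -113594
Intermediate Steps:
(-224 + F(-21, 3))*(G(-9) + 433) = (-224 + 3)*((-9)**2 + 433) = -221*(81 + 433) = -221*514 = -113594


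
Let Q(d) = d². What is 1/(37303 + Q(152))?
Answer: 1/60407 ≈ 1.6554e-5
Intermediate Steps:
1/(37303 + Q(152)) = 1/(37303 + 152²) = 1/(37303 + 23104) = 1/60407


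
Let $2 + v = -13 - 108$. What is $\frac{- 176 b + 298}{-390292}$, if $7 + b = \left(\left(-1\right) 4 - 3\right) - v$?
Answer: $\frac{1349}{27878} \approx 0.048389$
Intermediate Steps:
$v = -123$ ($v = -2 - 121 = -123$)
$b = 109$ ($b = -7 - -116 = -7 + \left(\left(-4 - 3\right) + 123\right) = -7 + \left(-7 + 123\right) = -7 + 116 = 109$)
$\frac{- 176 b + 298}{-390292} = \frac{\left(-176\right) 109 + 298}{-390292} = \left(-19184 + 298\right) \left(- \frac{1}{390292}\right) = \left(-18886\right) \left(- \frac{1}{390292}\right) = \frac{1349}{27878}$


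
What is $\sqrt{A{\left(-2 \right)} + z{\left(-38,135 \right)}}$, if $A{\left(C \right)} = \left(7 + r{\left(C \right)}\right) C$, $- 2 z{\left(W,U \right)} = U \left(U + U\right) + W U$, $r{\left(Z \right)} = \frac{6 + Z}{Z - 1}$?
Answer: $\frac{i \sqrt{141042}}{3} \approx 125.19 i$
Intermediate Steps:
$r{\left(Z \right)} = \frac{6 + Z}{-1 + Z}$
$z{\left(W,U \right)} = - U^{2} - \frac{U W}{2}$ ($z{\left(W,U \right)} = - \frac{U \left(U + U\right) + W U}{2} = - \frac{U 2 U + U W}{2} = - \frac{2 U^{2} + U W}{2} = - U^{2} - \frac{U W}{2}$)
$A{\left(C \right)} = C \left(7 + \frac{6 + C}{-1 + C}\right)$ ($A{\left(C \right)} = \left(7 + \frac{6 + C}{-1 + C}\right) C = C \left(7 + \frac{6 + C}{-1 + C}\right)$)
$\sqrt{A{\left(-2 \right)} + z{\left(-38,135 \right)}} = \sqrt{- \frac{2 \left(-1 + 8 \left(-2\right)\right)}{-1 - 2} - \frac{135 \left(-38 + 2 \cdot 135\right)}{2}} = \sqrt{- \frac{2 \left(-1 - 16\right)}{-3} - \frac{135 \left(-38 + 270\right)}{2}} = \sqrt{\left(-2\right) \left(- \frac{1}{3}\right) \left(-17\right) - \frac{135}{2} \cdot 232} = \sqrt{- \frac{34}{3} - 15660} = \sqrt{- \frac{47014}{3}} = \frac{i \sqrt{141042}}{3}$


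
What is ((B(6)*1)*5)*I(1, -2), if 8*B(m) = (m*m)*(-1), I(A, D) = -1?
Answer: 45/2 ≈ 22.500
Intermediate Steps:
B(m) = -m**2/8 (B(m) = ((m*m)*(-1))/8 = (m**2*(-1))/8 = (-m**2)/8 = -m**2/8)
((B(6)*1)*5)*I(1, -2) = ((-1/8*6**2*1)*5)*(-1) = ((-1/8*36*1)*5)*(-1) = (-9/2*1*5)*(-1) = -9/2*5*(-1) = -45/2*(-1) = 45/2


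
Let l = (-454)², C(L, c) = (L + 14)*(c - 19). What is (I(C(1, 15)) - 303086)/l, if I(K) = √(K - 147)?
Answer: -151543/103058 + 3*I*√23/206116 ≈ -1.4705 + 6.9803e-5*I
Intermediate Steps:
C(L, c) = (-19 + c)*(14 + L) (C(L, c) = (14 + L)*(-19 + c) = (-19 + c)*(14 + L))
I(K) = √(-147 + K)
l = 206116
(I(C(1, 15)) - 303086)/l = (√(-147 + (-266 - 19*1 + 14*15 + 1*15)) - 303086)/206116 = (√(-147 + (-266 - 19 + 210 + 15)) - 303086)*(1/206116) = (√(-147 - 60) - 303086)*(1/206116) = (√(-207) - 303086)*(1/206116) = (3*I*√23 - 303086)*(1/206116) = (-303086 + 3*I*√23)*(1/206116) = -151543/103058 + 3*I*√23/206116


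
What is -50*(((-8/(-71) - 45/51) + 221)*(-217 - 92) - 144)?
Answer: 4115578500/1207 ≈ 3.4098e+6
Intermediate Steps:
-50*(((-8/(-71) - 45/51) + 221)*(-217 - 92) - 144) = -50*(((-8*(-1/71) - 45*1/51) + 221)*(-309) - 144) = -50*(((8/71 - 15/17) + 221)*(-309) - 144) = -50*((-929/1207 + 221)*(-309) - 144) = -50*((265818/1207)*(-309) - 144) = -50*(-82137762/1207 - 144) = -50*(-82311570/1207) = 4115578500/1207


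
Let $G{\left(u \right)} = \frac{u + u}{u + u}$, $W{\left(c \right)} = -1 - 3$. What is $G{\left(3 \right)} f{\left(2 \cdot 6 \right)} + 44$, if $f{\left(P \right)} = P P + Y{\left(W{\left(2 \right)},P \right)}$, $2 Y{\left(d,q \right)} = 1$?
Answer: $\frac{377}{2} \approx 188.5$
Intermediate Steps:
$W{\left(c \right)} = -4$ ($W{\left(c \right)} = -1 - 3 = -4$)
$Y{\left(d,q \right)} = \frac{1}{2}$ ($Y{\left(d,q \right)} = \frac{1}{2} \cdot 1 = \frac{1}{2}$)
$G{\left(u \right)} = 1$ ($G{\left(u \right)} = \frac{2 u}{2 u} = 2 u \frac{1}{2 u} = 1$)
$f{\left(P \right)} = \frac{1}{2} + P^{2}$ ($f{\left(P \right)} = P P + \frac{1}{2} = P^{2} + \frac{1}{2} = \frac{1}{2} + P^{2}$)
$G{\left(3 \right)} f{\left(2 \cdot 6 \right)} + 44 = 1 \left(\frac{1}{2} + \left(2 \cdot 6\right)^{2}\right) + 44 = 1 \left(\frac{1}{2} + 12^{2}\right) + 44 = 1 \left(\frac{1}{2} + 144\right) + 44 = 1 \cdot \frac{289}{2} + 44 = \frac{289}{2} + 44 = \frac{377}{2}$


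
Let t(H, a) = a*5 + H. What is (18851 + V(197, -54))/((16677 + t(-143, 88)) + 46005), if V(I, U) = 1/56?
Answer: 1055657/3526824 ≈ 0.29932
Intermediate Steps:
V(I, U) = 1/56
t(H, a) = H + 5*a (t(H, a) = 5*a + H = H + 5*a)
(18851 + V(197, -54))/((16677 + t(-143, 88)) + 46005) = (18851 + 1/56)/((16677 + (-143 + 5*88)) + 46005) = 1055657/(56*((16677 + (-143 + 440)) + 46005)) = 1055657/(56*((16677 + 297) + 46005)) = 1055657/(56*(16974 + 46005)) = (1055657/56)/62979 = (1055657/56)*(1/62979) = 1055657/3526824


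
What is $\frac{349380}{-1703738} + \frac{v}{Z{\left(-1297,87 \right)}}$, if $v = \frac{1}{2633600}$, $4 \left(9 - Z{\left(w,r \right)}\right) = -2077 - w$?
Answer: $- \frac{93852970284131}{457670368473600} \approx -0.20507$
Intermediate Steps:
$Z{\left(w,r \right)} = \frac{2113}{4} + \frac{w}{4}$ ($Z{\left(w,r \right)} = 9 - \frac{-2077 - w}{4} = 9 + \left(\frac{2077}{4} + \frac{w}{4}\right) = \frac{2113}{4} + \frac{w}{4}$)
$v = \frac{1}{2633600} \approx 3.7971 \cdot 10^{-7}$
$\frac{349380}{-1703738} + \frac{v}{Z{\left(-1297,87 \right)}} = \frac{349380}{-1703738} + \frac{1}{2633600 \left(\frac{2113}{4} + \frac{1}{4} \left(-1297\right)\right)} = 349380 \left(- \frac{1}{1703738}\right) + \frac{1}{2633600 \left(\frac{2113}{4} - \frac{1297}{4}\right)} = - \frac{174690}{851869} + \frac{1}{2633600 \cdot 204} = - \frac{174690}{851869} + \frac{1}{2633600} \cdot \frac{1}{204} = - \frac{174690}{851869} + \frac{1}{537254400} = - \frac{93852970284131}{457670368473600}$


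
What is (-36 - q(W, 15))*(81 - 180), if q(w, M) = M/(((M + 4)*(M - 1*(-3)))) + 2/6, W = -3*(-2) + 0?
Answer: 136851/38 ≈ 3601.3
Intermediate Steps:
W = 6 (W = 6 + 0 = 6)
q(w, M) = 1/3 + M/((3 + M)*(4 + M)) (q(w, M) = M/(((4 + M)*(M + 3))) + 2*(1/6) = M/(((4 + M)*(3 + M))) + 1/3 = M/(((3 + M)*(4 + M))) + 1/3 = M*(1/((3 + M)*(4 + M))) + 1/3 = M/((3 + M)*(4 + M)) + 1/3 = 1/3 + M/((3 + M)*(4 + M)))
(-36 - q(W, 15))*(81 - 180) = (-36 - (12 + 15**2 + 10*15)/(3*(12 + 15**2 + 7*15)))*(81 - 180) = (-36 - (12 + 225 + 150)/(3*(12 + 225 + 105)))*(-99) = (-36 - 387/(3*342))*(-99) = (-36 - 1*43/114)*(-99) = (-36 - 43/114)*(-99) = -4147/114*(-99) = 136851/38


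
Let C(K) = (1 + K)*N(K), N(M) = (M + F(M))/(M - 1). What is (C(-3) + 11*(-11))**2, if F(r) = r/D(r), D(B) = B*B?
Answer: 135424/9 ≈ 15047.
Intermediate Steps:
D(B) = B**2
F(r) = 1/r (F(r) = r/(r**2) = r/r**2 = 1/r)
N(M) = (M + 1/M)/(-1 + M) (N(M) = (M + 1/M)/(M - 1) = (M + 1/M)/(-1 + M))
C(K) = (1 + K)*(1 + K**2)/(K*(-1 + K)) (C(K) = (1 + K)*((1 + K**2)/(K*(-1 + K))) = (1 + K)*(1 + K**2)/(K*(-1 + K)))
(C(-3) + 11*(-11))**2 = ((1 - 3)*(1 + (-3)**2)/((-3)*(-1 - 3)) + 11*(-11))**2 = (-1/3*(-2)*(1 + 9)/(-4) - 121)**2 = (-1/3*(-1/4)*(-2)*10 - 121)**2 = (-5/3 - 121)**2 = (-368/3)**2 = 135424/9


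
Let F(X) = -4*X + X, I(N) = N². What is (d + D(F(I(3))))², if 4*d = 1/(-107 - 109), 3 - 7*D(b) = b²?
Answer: 393468907441/36578304 ≈ 10757.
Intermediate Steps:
F(X) = -3*X
D(b) = 3/7 - b²/7
d = -1/864 (d = 1/(4*(-107 - 109)) = (¼)/(-216) = (¼)*(-1/216) = -1/864 ≈ -0.0011574)
(d + D(F(I(3))))² = (-1/864 + (3/7 - (-3*3²)²/7))² = (-1/864 + (3/7 - (-3*9)²/7))² = (-1/864 + (3/7 - ⅐*(-27)²))² = (-1/864 + (3/7 - ⅐*729))² = (-1/864 + (3/7 - 729/7))² = (-1/864 - 726/7)² = (-627271/6048)² = 393468907441/36578304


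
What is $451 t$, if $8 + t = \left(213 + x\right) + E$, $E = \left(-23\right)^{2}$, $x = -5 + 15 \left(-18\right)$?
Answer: $207009$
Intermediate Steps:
$x = -275$ ($x = -5 - 270 = -275$)
$E = 529$
$t = 459$ ($t = -8 + \left(\left(213 - 275\right) + 529\right) = -8 + \left(-62 + 529\right) = -8 + 467 = 459$)
$451 t = 451 \cdot 459 = 207009$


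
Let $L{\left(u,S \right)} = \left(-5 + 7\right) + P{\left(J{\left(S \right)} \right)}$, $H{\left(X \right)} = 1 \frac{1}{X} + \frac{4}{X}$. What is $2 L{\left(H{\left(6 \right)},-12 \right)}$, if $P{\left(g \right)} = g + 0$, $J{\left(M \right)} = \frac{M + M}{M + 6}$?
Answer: $12$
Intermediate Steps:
$J{\left(M \right)} = \frac{2 M}{6 + M}$
$P{\left(g \right)} = g$
$H{\left(X \right)} = \frac{5}{X}$ ($H{\left(X \right)} = \frac{1}{X} + \frac{4}{X} = \frac{5}{X}$)
$L{\left(u,S \right)} = 2 + \frac{2 S}{6 + S}$ ($L{\left(u,S \right)} = \left(-5 + 7\right) + \frac{2 S}{6 + S} = 2 + \frac{2 S}{6 + S}$)
$2 L{\left(H{\left(6 \right)},-12 \right)} = 2 \frac{4 \left(3 - 12\right)}{6 - 12} = 2 \cdot 4 \frac{1}{-6} \left(-9\right) = 2 \cdot 4 \left(- \frac{1}{6}\right) \left(-9\right) = 2 \cdot 6 = 12$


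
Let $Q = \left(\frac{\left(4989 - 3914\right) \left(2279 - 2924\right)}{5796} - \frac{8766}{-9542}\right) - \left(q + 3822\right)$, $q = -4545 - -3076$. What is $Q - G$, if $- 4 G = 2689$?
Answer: $- \frac{8293331779}{4608786} \approx -1799.5$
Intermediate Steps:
$G = - \frac{2689}{4}$ ($G = \left(- \frac{1}{4}\right) 2689 = - \frac{2689}{4} \approx -672.25$)
$q = -1469$ ($q = -4545 + 3076 = -1469$)
$Q = - \frac{22783176335}{9217572}$ ($Q = \left(\frac{\left(4989 - 3914\right) \left(2279 - 2924\right)}{5796} - \frac{8766}{-9542}\right) - \left(-1469 + 3822\right) = \left(1075 \left(-645\right) \frac{1}{5796} - - \frac{4383}{4771}\right) - 2353 = \left(\left(-693375\right) \frac{1}{5796} + \frac{4383}{4771}\right) - 2353 = \left(- \frac{231125}{1932} + \frac{4383}{4771}\right) - 2353 = - \frac{1094229419}{9217572} - 2353 = - \frac{22783176335}{9217572} \approx -2471.7$)
$Q - G = - \frac{22783176335}{9217572} - - \frac{2689}{4} = - \frac{22783176335}{9217572} + \frac{2689}{4} = - \frac{8293331779}{4608786}$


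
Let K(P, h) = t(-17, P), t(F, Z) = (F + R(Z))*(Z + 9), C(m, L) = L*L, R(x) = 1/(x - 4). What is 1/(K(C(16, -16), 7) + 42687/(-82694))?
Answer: -10419444/46934016827 ≈ -0.00022200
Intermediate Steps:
R(x) = 1/(-4 + x)
C(m, L) = L²
t(F, Z) = (9 + Z)*(F + 1/(-4 + Z)) (t(F, Z) = (F + 1/(-4 + Z))*(Z + 9) = (F + 1/(-4 + Z))*(9 + Z) = (9 + Z)*(F + 1/(-4 + Z)))
K(P, h) = (9 + P - 17*(-4 + P)*(9 + P))/(-4 + P)
1/(K(C(16, -16), 7) + 42687/(-82694)) = 1/((621 - 84*(-16)² - 17*((-16)²)²)/(-4 + (-16)²) + 42687/(-82694)) = 1/((621 - 84*256 - 17*256²)/(-4 + 256) + 42687*(-1/82694)) = 1/((621 - 21504 - 17*65536)/252 - 42687/82694) = 1/((621 - 21504 - 1114112)/252 - 42687/82694) = 1/((1/252)*(-1134995) - 42687/82694) = 1/(-1134995/252 - 42687/82694) = 1/(-46934016827/10419444) = -10419444/46934016827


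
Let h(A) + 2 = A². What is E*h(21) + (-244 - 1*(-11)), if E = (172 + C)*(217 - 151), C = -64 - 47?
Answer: 1767181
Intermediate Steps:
C = -111
h(A) = -2 + A²
E = 4026 (E = (172 - 111)*(217 - 151) = 61*66 = 4026)
E*h(21) + (-244 - 1*(-11)) = 4026*(-2 + 21²) + (-244 - 1*(-11)) = 4026*(-2 + 441) + (-244 + 11) = 4026*439 - 233 = 1767414 - 233 = 1767181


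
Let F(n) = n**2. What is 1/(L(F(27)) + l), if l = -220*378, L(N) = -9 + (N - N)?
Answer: -1/83169 ≈ -1.2024e-5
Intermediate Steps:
L(N) = -9 (L(N) = -9 + 0 = -9)
l = -83160
1/(L(F(27)) + l) = 1/(-9 - 83160) = 1/(-83169) = -1/83169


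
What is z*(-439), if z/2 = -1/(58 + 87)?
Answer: 878/145 ≈ 6.0552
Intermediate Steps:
z = -2/145 (z = 2*(-1/(58 + 87)) = 2*(-1/145) = -2/145 ≈ -0.013793)
z*(-439) = -2/145*(-439) = 878/145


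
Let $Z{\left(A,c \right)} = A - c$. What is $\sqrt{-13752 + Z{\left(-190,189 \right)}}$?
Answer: $i \sqrt{14131} \approx 118.87 i$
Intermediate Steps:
$\sqrt{-13752 + Z{\left(-190,189 \right)}} = \sqrt{-13752 - 379} = \sqrt{-14131} = i \sqrt{14131}$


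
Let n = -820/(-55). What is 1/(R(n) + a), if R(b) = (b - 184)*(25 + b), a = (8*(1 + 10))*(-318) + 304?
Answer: -121/4165820 ≈ -2.9046e-5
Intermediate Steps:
a = -27680 (a = (8*11)*(-318) + 304 = 88*(-318) + 304 = -27984 + 304 = -27680)
n = 164/11 (n = -820*(-1/55) = 164/11 ≈ 14.909)
R(b) = (-184 + b)*(25 + b)
1/(R(n) + a) = 1/((-4600 + (164/11)² - 159*164/11) - 27680) = 1/((-4600 + 26896/121 - 26076/11) - 27680) = 1/(-816540/121 - 27680) = 1/(-4165820/121) = -121/4165820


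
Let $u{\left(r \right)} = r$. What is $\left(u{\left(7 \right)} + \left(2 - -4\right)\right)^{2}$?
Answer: $169$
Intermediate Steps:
$\left(u{\left(7 \right)} + \left(2 - -4\right)\right)^{2} = \left(7 + \left(2 - -4\right)\right)^{2} = \left(7 + \left(2 + 4\right)\right)^{2} = \left(7 + 6\right)^{2} = 13^{2} = 169$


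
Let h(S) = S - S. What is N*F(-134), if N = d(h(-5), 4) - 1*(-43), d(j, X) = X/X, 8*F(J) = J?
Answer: -737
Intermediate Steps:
F(J) = J/8
h(S) = 0
d(j, X) = 1
N = 44 (N = 1 - 1*(-43) = 1 + 43 = 44)
N*F(-134) = 44*((⅛)*(-134)) = 44*(-67/4) = -737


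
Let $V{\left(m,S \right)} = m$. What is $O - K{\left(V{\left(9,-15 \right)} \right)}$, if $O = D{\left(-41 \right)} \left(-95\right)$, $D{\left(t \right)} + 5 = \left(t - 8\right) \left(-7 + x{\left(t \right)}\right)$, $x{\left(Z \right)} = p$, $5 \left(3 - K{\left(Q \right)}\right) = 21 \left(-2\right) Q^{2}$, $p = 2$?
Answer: $- \frac{117417}{5} \approx -23483.0$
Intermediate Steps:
$K{\left(Q \right)} = 3 + \frac{42 Q^{2}}{5}$ ($K{\left(Q \right)} = 3 - \frac{21 \left(-2\right) Q^{2}}{5} = 3 - \frac{\left(-42\right) Q^{2}}{5} = 3 + \frac{42 Q^{2}}{5}$)
$x{\left(Z \right)} = 2$
$D{\left(t \right)} = 35 - 5 t$ ($D{\left(t \right)} = -5 + \left(t - 8\right) \left(-7 + 2\right) = -5 + \left(-8 + t\right) \left(-5\right) = -5 - \left(-40 + 5 t\right) = 35 - 5 t$)
$O = -22800$ ($O = \left(35 - -205\right) \left(-95\right) = \left(35 + 205\right) \left(-95\right) = 240 \left(-95\right) = -22800$)
$O - K{\left(V{\left(9,-15 \right)} \right)} = -22800 - \left(3 + \frac{42 \cdot 9^{2}}{5}\right) = -22800 - \left(3 + \frac{42}{5} \cdot 81\right) = -22800 - \left(3 + \frac{3402}{5}\right) = -22800 - \frac{3417}{5} = - \frac{117417}{5}$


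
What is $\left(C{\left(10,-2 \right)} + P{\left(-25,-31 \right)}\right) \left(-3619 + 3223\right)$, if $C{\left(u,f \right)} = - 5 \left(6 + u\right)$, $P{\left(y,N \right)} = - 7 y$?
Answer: $-37620$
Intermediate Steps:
$C{\left(u,f \right)} = -30 - 5 u$
$\left(C{\left(10,-2 \right)} + P{\left(-25,-31 \right)}\right) \left(-3619 + 3223\right) = \left(\left(-30 - 50\right) - -175\right) \left(-3619 + 3223\right) = \left(\left(-30 - 50\right) + 175\right) \left(-396\right) = \left(-80 + 175\right) \left(-396\right) = 95 \left(-396\right) = -37620$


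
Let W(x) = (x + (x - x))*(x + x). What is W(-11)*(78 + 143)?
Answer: 53482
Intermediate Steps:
W(x) = 2*x² (W(x) = (x + 0)*(2*x) = x*(2*x) = 2*x²)
W(-11)*(78 + 143) = (2*(-11)²)*(78 + 143) = (2*121)*221 = 242*221 = 53482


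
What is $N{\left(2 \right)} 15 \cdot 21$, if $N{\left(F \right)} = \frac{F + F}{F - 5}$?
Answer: $-420$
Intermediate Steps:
$N{\left(F \right)} = \frac{2 F}{-5 + F}$
$N{\left(2 \right)} 15 \cdot 21 = 2 \cdot 2 \frac{1}{-5 + 2} \cdot 15 \cdot 21 = 2 \cdot 2 \frac{1}{-3} \cdot 15 \cdot 21 = 2 \cdot 2 \left(- \frac{1}{3}\right) 15 \cdot 21 = \left(- \frac{4}{3}\right) 15 \cdot 21 = \left(-20\right) 21 = -420$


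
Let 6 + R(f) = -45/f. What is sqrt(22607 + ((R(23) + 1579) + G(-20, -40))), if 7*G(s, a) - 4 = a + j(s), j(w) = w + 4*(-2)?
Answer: sqrt(626482073)/161 ≈ 155.46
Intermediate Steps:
j(w) = -8 + w (j(w) = w - 8 = -8 + w)
R(f) = -6 - 45/f
G(s, a) = -4/7 + a/7 + s/7 (G(s, a) = 4/7 + (a + (-8 + s))/7 = 4/7 + (-8 + a + s)/7 = 4/7 + (-8/7 + a/7 + s/7) = -4/7 + a/7 + s/7)
sqrt(22607 + ((R(23) + 1579) + G(-20, -40))) = sqrt(22607 + (((-6 - 45/23) + 1579) + (-4/7 + (1/7)*(-40) + (1/7)*(-20)))) = sqrt(22607 + (((-6 - 45*1/23) + 1579) + (-4/7 - 40/7 - 20/7))) = sqrt(22607 + (((-6 - 45/23) + 1579) - 64/7)) = sqrt(22607 + ((-183/23 + 1579) - 64/7)) = sqrt(22607 + (36134/23 - 64/7)) = sqrt(22607 + 251466/161) = sqrt(3891193/161) = sqrt(626482073)/161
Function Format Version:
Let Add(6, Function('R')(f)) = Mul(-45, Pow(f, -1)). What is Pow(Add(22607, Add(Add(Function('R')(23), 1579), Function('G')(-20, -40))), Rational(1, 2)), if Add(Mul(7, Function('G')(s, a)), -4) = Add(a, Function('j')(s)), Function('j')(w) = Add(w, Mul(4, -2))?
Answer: Mul(Rational(1, 161), Pow(626482073, Rational(1, 2))) ≈ 155.46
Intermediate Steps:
Function('j')(w) = Add(-8, w) (Function('j')(w) = Add(w, -8) = Add(-8, w))
Function('R')(f) = Add(-6, Mul(-45, Pow(f, -1)))
Function('G')(s, a) = Add(Rational(-4, 7), Mul(Rational(1, 7), a), Mul(Rational(1, 7), s)) (Function('G')(s, a) = Add(Rational(4, 7), Mul(Rational(1, 7), Add(a, Add(-8, s)))) = Add(Rational(4, 7), Mul(Rational(1, 7), Add(-8, a, s))) = Add(Rational(4, 7), Add(Rational(-8, 7), Mul(Rational(1, 7), a), Mul(Rational(1, 7), s))) = Add(Rational(-4, 7), Mul(Rational(1, 7), a), Mul(Rational(1, 7), s)))
Pow(Add(22607, Add(Add(Function('R')(23), 1579), Function('G')(-20, -40))), Rational(1, 2)) = Pow(Add(22607, Add(Add(Add(-6, Mul(-45, Pow(23, -1))), 1579), Add(Rational(-4, 7), Mul(Rational(1, 7), -40), Mul(Rational(1, 7), -20)))), Rational(1, 2)) = Pow(Add(22607, Add(Add(Add(-6, Mul(-45, Rational(1, 23))), 1579), Add(Rational(-4, 7), Rational(-40, 7), Rational(-20, 7)))), Rational(1, 2)) = Pow(Add(22607, Add(Add(Add(-6, Rational(-45, 23)), 1579), Rational(-64, 7))), Rational(1, 2)) = Pow(Add(22607, Add(Add(Rational(-183, 23), 1579), Rational(-64, 7))), Rational(1, 2)) = Pow(Add(22607, Add(Rational(36134, 23), Rational(-64, 7))), Rational(1, 2)) = Pow(Add(22607, Rational(251466, 161)), Rational(1, 2)) = Pow(Rational(3891193, 161), Rational(1, 2)) = Mul(Rational(1, 161), Pow(626482073, Rational(1, 2)))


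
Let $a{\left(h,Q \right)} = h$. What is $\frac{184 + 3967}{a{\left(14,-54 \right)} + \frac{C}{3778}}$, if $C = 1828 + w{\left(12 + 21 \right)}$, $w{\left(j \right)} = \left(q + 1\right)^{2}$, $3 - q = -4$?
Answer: $\frac{7841239}{27392} \approx 286.26$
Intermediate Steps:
$q = 7$ ($q = 3 - -4 = 3 + 4 = 7$)
$w{\left(j \right)} = 64$ ($w{\left(j \right)} = \left(7 + 1\right)^{2} = 8^{2} = 64$)
$C = 1892$ ($C = 1828 + 64 = 1892$)
$\frac{184 + 3967}{a{\left(14,-54 \right)} + \frac{C}{3778}} = \frac{184 + 3967}{14 + \frac{1892}{3778}} = \frac{4151}{14 + 1892 \cdot \frac{1}{3778}} = \frac{4151}{14 + \frac{946}{1889}} = \frac{4151}{\frac{27392}{1889}} = 4151 \cdot \frac{1889}{27392} = \frac{7841239}{27392}$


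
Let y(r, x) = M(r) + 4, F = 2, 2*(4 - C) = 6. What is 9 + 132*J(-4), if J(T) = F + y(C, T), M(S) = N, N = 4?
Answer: 1329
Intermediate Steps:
C = 1 (C = 4 - 1/2*6 = 4 - 3 = 1)
M(S) = 4
y(r, x) = 8 (y(r, x) = 4 + 4 = 8)
J(T) = 10 (J(T) = 2 + 8 = 10)
9 + 132*J(-4) = 9 + 132*10 = 9 + 1320 = 1329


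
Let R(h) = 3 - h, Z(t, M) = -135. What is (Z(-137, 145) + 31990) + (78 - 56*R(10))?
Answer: 32325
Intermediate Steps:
(Z(-137, 145) + 31990) + (78 - 56*R(10)) = (-135 + 31990) + (78 - 56*(3 - 1*10)) = 31855 + (78 - 56*(3 - 10)) = 31855 + (78 - 56*(-7)) = 31855 + (78 + 392) = 31855 + 470 = 32325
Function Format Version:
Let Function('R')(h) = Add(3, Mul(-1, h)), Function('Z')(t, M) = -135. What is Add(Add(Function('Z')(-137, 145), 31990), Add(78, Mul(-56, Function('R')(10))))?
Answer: 32325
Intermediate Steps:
Add(Add(Function('Z')(-137, 145), 31990), Add(78, Mul(-56, Function('R')(10)))) = Add(Add(-135, 31990), Add(78, Mul(-56, Add(3, Mul(-1, 10))))) = Add(31855, Add(78, Mul(-56, Add(3, -10)))) = Add(31855, Add(78, Mul(-56, -7))) = Add(31855, Add(78, 392)) = Add(31855, 470) = 32325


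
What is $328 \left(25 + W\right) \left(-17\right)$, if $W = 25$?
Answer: $-278800$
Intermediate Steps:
$328 \left(25 + W\right) \left(-17\right) = 328 \left(25 + 25\right) \left(-17\right) = 328 \cdot 50 \left(-17\right) = 328 \left(-850\right) = -278800$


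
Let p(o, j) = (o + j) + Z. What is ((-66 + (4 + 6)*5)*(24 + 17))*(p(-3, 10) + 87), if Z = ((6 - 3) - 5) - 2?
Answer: -59040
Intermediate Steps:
Z = -4 (Z = (3 - 5) - 2 = -2 - 2 = -4)
p(o, j) = -4 + j + o (p(o, j) = (o + j) - 4 = (j + o) - 4 = -4 + j + o)
((-66 + (4 + 6)*5)*(24 + 17))*(p(-3, 10) + 87) = ((-66 + (4 + 6)*5)*(24 + 17))*((-4 + 10 - 3) + 87) = ((-66 + 10*5)*41)*(3 + 87) = ((-66 + 50)*41)*90 = -16*41*90 = -656*90 = -59040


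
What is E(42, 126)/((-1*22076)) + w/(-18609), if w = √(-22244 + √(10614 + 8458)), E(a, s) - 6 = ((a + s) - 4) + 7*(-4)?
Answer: -71/11038 - 2*I*√(5561 - 2*√298)/18609 ≈ -0.0064323 - 0.0079897*I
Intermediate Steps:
E(a, s) = -26 + a + s (E(a, s) = 6 + (((a + s) - 4) + 7*(-4)) = 6 + ((-4 + a + s) - 28) = 6 + (-32 + a + s) = -26 + a + s)
w = √(-22244 + 8*√298) (w = √(-22244 + √19072) = √(-22244 + 8*√298) ≈ 148.68*I)
E(42, 126)/((-1*22076)) + w/(-18609) = (-26 + 42 + 126)/((-1*22076)) + (2*√(-5561 + 2*√298))/(-18609) = 142/(-22076) + (2*√(-5561 + 2*√298))*(-1/18609) = 142*(-1/22076) - 2*√(-5561 + 2*√298)/18609 = -71/11038 - 2*√(-5561 + 2*√298)/18609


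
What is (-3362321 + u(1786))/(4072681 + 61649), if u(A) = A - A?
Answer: -3362321/4134330 ≈ -0.81327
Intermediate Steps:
u(A) = 0
(-3362321 + u(1786))/(4072681 + 61649) = (-3362321 + 0)/(4072681 + 61649) = -3362321/4134330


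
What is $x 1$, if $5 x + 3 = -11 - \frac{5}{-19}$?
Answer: $- \frac{261}{95} \approx -2.7474$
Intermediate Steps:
$x = - \frac{261}{95}$ ($x = - \frac{3}{5} + \frac{-11 - \frac{5}{-19}}{5} = - \frac{3}{5} + \frac{-11 - 5 \left(- \frac{1}{19}\right)}{5} = - \frac{3}{5} + \frac{-11 - - \frac{5}{19}}{5} = - \frac{3}{5} + \frac{-11 + \frac{5}{19}}{5} = - \frac{3}{5} + \frac{1}{5} \left(- \frac{204}{19}\right) = - \frac{3}{5} - \frac{204}{95} = - \frac{261}{95} \approx -2.7474$)
$x 1 = \left(- \frac{261}{95}\right) 1 = - \frac{261}{95}$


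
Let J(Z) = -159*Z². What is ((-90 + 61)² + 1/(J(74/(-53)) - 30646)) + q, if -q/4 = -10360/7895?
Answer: 2192302123495/2590611614 ≈ 846.25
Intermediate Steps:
q = 8288/1579 (q = -(-41440)/7895 = -4*(-2072/1579) = 8288/1579 ≈ 5.2489)
((-90 + 61)² + 1/(J(74/(-53)) - 30646)) + q = ((-90 + 61)² + 1/(-159*(74/(-53))² - 30646)) + 8288/1579 = ((-29)² + 1/(-159*(74*(-1/53))² - 30646)) + 8288/1579 = (841 + 1/(-159*(-74/53)² - 30646)) + 8288/1579 = (841 + 1/(-159*5476/2809 - 30646)) + 8288/1579 = (841 + 1/(-16428/53 - 30646)) + 8288/1579 = (841 + 1/(-1640666/53)) + 8288/1579 = (841 - 53/1640666) + 8288/1579 = 1379800053/1640666 + 8288/1579 = 2192302123495/2590611614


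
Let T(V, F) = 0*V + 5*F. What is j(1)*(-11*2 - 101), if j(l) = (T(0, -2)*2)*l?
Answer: 2460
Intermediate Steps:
T(V, F) = 5*F (T(V, F) = 0 + 5*F = 5*F)
j(l) = -20*l (j(l) = ((5*(-2))*2)*l = (-10*2)*l = -20*l)
j(1)*(-11*2 - 101) = (-20*1)*(-11*2 - 101) = -20*(-22 - 101) = -20*(-123) = 2460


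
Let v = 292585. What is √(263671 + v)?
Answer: 4*√34766 ≈ 745.83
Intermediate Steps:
√(263671 + v) = √(263671 + 292585) = √556256 = 4*√34766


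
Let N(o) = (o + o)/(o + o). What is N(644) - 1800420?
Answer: -1800419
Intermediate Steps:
N(o) = 1 (N(o) = (2*o)/((2*o)) = (2*o)*(1/(2*o)) = 1)
N(644) - 1800420 = 1 - 1800420 = -1800419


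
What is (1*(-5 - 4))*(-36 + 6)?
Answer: 270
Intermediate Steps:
(1*(-5 - 4))*(-36 + 6) = (1*(-9))*(-30) = -9*(-30) = 270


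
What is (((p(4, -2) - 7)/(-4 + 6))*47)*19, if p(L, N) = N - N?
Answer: -6251/2 ≈ -3125.5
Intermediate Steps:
p(L, N) = 0
(((p(4, -2) - 7)/(-4 + 6))*47)*19 = (((0 - 7)/(-4 + 6))*47)*19 = (-7/2*47)*19 = (-7*½*47)*19 = -7/2*47*19 = -329/2*19 = -6251/2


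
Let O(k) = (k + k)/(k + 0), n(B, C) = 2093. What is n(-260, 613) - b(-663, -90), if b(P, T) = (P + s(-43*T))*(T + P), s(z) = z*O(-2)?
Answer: 5331074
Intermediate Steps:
O(k) = 2 (O(k) = (2*k)/k = 2)
s(z) = 2*z (s(z) = z*2 = 2*z)
b(P, T) = (P + T)*(P - 86*T) (b(P, T) = (P + 2*(-43*T))*(T + P) = (P - 86*T)*(P + T) = (P + T)*(P - 86*T))
n(-260, 613) - b(-663, -90) = 2093 - ((-663)² - 86*(-90)² - 85*(-663)*(-90)) = 2093 - (439569 - 86*8100 - 5071950) = 2093 - (439569 - 696600 - 5071950) = 2093 - 1*(-5328981) = 2093 + 5328981 = 5331074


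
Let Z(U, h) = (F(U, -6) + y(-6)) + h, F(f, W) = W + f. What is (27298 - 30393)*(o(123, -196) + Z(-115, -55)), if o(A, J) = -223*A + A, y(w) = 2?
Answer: 85050600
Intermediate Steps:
Z(U, h) = -4 + U + h (Z(U, h) = ((-6 + U) + 2) + h = (-4 + U) + h = -4 + U + h)
o(A, J) = -222*A
(27298 - 30393)*(o(123, -196) + Z(-115, -55)) = (27298 - 30393)*(-222*123 + (-4 - 115 - 55)) = -3095*(-27306 - 174) = -3095*(-27480) = 85050600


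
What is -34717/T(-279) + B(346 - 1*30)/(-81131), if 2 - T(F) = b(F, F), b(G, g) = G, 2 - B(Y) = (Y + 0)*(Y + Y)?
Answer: -2760506417/22797811 ≈ -121.09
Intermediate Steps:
B(Y) = 2 - 2*Y² (B(Y) = 2 - (Y + 0)*(Y + Y) = 2 - Y*2*Y = 2 - 2*Y²)
T(F) = 2 - F
-34717/T(-279) + B(346 - 1*30)/(-81131) = -34717/(2 - 1*(-279)) + (2 - 2*(346 - 1*30)²)/(-81131) = -34717/(2 + 279) + (2 - 2*(346 - 30)²)*(-1/81131) = -34717/281 + (2 - 2*316²)*(-1/81131) = -34717*1/281 + (2 - 2*99856)*(-1/81131) = -34717/281 + (2 - 199712)*(-1/81131) = -34717/281 - 199710*(-1/81131) = -34717/281 + 199710/81131 = -2760506417/22797811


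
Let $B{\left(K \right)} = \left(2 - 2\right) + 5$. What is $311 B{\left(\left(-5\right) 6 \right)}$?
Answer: $1555$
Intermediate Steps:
$B{\left(K \right)} = 5$ ($B{\left(K \right)} = 0 + 5 = 5$)
$311 B{\left(\left(-5\right) 6 \right)} = 311 \cdot 5 = 1555$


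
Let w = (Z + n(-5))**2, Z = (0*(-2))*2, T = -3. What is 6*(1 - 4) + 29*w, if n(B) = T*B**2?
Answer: 163107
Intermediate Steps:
n(B) = -3*B**2
Z = 0 (Z = 0*2 = 0)
w = 5625 (w = (0 - 3*(-5)**2)**2 = (0 - 3*25)**2 = (0 - 75)**2 = (-75)**2 = 5625)
6*(1 - 4) + 29*w = 6*(1 - 4) + 29*5625 = 6*(-3) + 163125 = -18 + 163125 = 163107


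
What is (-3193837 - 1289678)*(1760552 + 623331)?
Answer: -10688175188745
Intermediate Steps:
(-3193837 - 1289678)*(1760552 + 623331) = -4483515*2383883 = -10688175188745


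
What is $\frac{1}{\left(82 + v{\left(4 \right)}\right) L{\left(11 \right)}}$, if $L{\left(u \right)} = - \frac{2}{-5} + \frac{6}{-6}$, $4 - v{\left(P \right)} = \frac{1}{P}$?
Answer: $- \frac{20}{1029} \approx -0.019436$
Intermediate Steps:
$v{\left(P \right)} = 4 - \frac{1}{P}$
$L{\left(u \right)} = - \frac{3}{5}$ ($L{\left(u \right)} = \left(-2\right) \left(- \frac{1}{5}\right) + 6 \left(- \frac{1}{6}\right) = \frac{2}{5} - 1 = - \frac{3}{5}$)
$\frac{1}{\left(82 + v{\left(4 \right)}\right) L{\left(11 \right)}} = \frac{1}{\left(82 + \left(4 - \frac{1}{4}\right)\right) \left(- \frac{3}{5}\right)} = \frac{1}{\left(82 + \frac{15}{4}\right) \left(- \frac{3}{5}\right)} = \frac{1}{\frac{343}{4} \left(- \frac{3}{5}\right)} = \frac{1}{- \frac{1029}{20}} = - \frac{20}{1029}$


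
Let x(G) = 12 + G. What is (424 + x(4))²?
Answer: 193600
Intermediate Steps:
(424 + x(4))² = (424 + (12 + 4))² = (424 + 16)² = 440² = 193600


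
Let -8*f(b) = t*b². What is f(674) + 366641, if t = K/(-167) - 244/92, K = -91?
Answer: 1867881824/3841 ≈ 4.8630e+5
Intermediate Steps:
t = -8094/3841 (t = -91/(-167) - 244/92 = -91*(-1/167) - 244*1/92 = 91/167 - 61/23 = -8094/3841 ≈ -2.1073)
f(b) = 4047*b²/15364 (f(b) = -(-4047)*b²/15364 = 4047*b²/15364)
f(674) + 366641 = (4047/15364)*674² + 366641 = (4047/15364)*454276 + 366641 = 459613743/3841 + 366641 = 1867881824/3841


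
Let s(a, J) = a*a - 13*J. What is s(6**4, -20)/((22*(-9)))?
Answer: -76358/9 ≈ -8484.2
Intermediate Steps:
s(a, J) = a**2 - 13*J
s(6**4, -20)/((22*(-9))) = ((6**4)**2 - 13*(-20))/((22*(-9))) = (1296**2 + 260)/(-198) = (1679616 + 260)*(-1/198) = 1679876*(-1/198) = -76358/9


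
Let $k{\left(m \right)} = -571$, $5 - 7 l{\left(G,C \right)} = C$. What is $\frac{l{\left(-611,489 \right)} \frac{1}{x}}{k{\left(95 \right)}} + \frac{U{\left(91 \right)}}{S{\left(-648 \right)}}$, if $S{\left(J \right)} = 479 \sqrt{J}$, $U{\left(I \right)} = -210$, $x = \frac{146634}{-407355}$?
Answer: $- \frac{32859970}{97682683} + \frac{35 i \sqrt{2}}{2874} \approx -0.3364 + 0.017222 i$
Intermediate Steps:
$x = - \frac{48878}{135785}$ ($x = 146634 \left(- \frac{1}{407355}\right) = - \frac{48878}{135785} \approx -0.35997$)
$l{\left(G,C \right)} = \frac{5}{7} - \frac{C}{7}$
$\frac{l{\left(-611,489 \right)} \frac{1}{x}}{k{\left(95 \right)}} + \frac{U{\left(91 \right)}}{S{\left(-648 \right)}} = \frac{\left(\frac{5}{7} - \frac{489}{7}\right) \frac{1}{- \frac{48878}{135785}}}{-571} - \frac{210}{479 \sqrt{-648}} = \left(\frac{5}{7} - \frac{489}{7}\right) \left(- \frac{135785}{48878}\right) \left(- \frac{1}{571}\right) - \frac{210}{479 \cdot 18 i \sqrt{2}} = \left(- \frac{484}{7}\right) \left(- \frac{135785}{48878}\right) \left(- \frac{1}{571}\right) - \frac{210}{8622 i \sqrt{2}} = \frac{32859970}{171073} \left(- \frac{1}{571}\right) - 210 \left(- \frac{i \sqrt{2}}{17244}\right) = - \frac{32859970}{97682683} + \frac{35 i \sqrt{2}}{2874}$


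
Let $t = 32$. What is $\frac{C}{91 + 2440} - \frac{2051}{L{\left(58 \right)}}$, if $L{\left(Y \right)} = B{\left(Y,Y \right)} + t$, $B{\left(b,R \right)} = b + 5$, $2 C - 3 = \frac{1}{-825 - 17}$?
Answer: $- \frac{8741540529}{404909380} \approx -21.589$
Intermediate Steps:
$C = \frac{2525}{1684}$ ($C = \frac{3}{2} + \frac{1}{2 \left(-825 - 17\right)} = \frac{3}{2} + \frac{1}{2 \left(-842\right)} = \frac{3}{2} + \frac{1}{2} \left(- \frac{1}{842}\right) = \frac{3}{2} - \frac{1}{1684} = \frac{2525}{1684} \approx 1.4994$)
$B{\left(b,R \right)} = 5 + b$
$L{\left(Y \right)} = 37 + Y$ ($L{\left(Y \right)} = \left(5 + Y\right) + 32 = 37 + Y$)
$\frac{C}{91 + 2440} - \frac{2051}{L{\left(58 \right)}} = \frac{2525}{1684 \left(91 + 2440\right)} - \frac{2051}{37 + 58} = \frac{2525}{1684 \cdot 2531} - \frac{2051}{95} = \frac{2525}{1684} \cdot \frac{1}{2531} - \frac{2051}{95} = \frac{2525}{4262204} - \frac{2051}{95} = - \frac{8741540529}{404909380}$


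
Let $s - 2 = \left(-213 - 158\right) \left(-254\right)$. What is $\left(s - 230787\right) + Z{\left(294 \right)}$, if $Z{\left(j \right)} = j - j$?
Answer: $-136551$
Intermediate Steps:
$Z{\left(j \right)} = 0$
$s = 94236$ ($s = 2 + \left(-213 - 158\right) \left(-254\right) = 2 - -94234 = 2 + 94234 = 94236$)
$\left(s - 230787\right) + Z{\left(294 \right)} = \left(94236 - 230787\right) + 0 = -136551 + 0 = -136551$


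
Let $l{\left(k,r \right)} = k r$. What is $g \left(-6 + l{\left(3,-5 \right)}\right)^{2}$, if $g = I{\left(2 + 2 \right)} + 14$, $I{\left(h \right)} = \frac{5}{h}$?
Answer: $\frac{26901}{4} \approx 6725.3$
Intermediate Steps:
$g = \frac{61}{4}$ ($g = \frac{5}{2 + 2} + 14 = \frac{5}{4} + 14 = \frac{61}{4} \approx 15.25$)
$g \left(-6 + l{\left(3,-5 \right)}\right)^{2} = \frac{61 \left(-6 + 3 \left(-5\right)\right)^{2}}{4} = \frac{61 \left(-6 - 15\right)^{2}}{4} = \frac{61 \left(-21\right)^{2}}{4} = \frac{61}{4} \cdot 441 = \frac{26901}{4}$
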